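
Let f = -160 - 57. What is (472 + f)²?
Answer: 65025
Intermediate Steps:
f = -217
(472 + f)² = (472 - 217)² = 255² = 65025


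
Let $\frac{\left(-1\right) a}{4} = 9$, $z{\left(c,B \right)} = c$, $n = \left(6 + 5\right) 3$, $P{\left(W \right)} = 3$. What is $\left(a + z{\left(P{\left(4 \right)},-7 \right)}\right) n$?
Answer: $-1089$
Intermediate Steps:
$n = 33$ ($n = 11 \cdot 3 = 33$)
$a = -36$ ($a = \left(-4\right) 9 = -36$)
$\left(a + z{\left(P{\left(4 \right)},-7 \right)}\right) n = \left(-36 + 3\right) 33 = \left(-33\right) 33 = -1089$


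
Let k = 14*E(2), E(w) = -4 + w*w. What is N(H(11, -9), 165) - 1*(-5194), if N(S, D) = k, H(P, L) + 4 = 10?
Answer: 5194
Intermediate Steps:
H(P, L) = 6 (H(P, L) = -4 + 10 = 6)
E(w) = -4 + w²
k = 0 (k = 14*(-4 + 2²) = 14*(-4 + 4) = 14*0 = 0)
N(S, D) = 0
N(H(11, -9), 165) - 1*(-5194) = 0 - 1*(-5194) = 0 + 5194 = 5194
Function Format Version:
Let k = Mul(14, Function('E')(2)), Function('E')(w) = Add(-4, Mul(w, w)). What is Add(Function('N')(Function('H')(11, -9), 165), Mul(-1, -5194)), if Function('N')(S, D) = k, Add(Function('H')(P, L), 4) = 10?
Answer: 5194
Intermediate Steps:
Function('H')(P, L) = 6 (Function('H')(P, L) = Add(-4, 10) = 6)
Function('E')(w) = Add(-4, Pow(w, 2))
k = 0 (k = Mul(14, Add(-4, Pow(2, 2))) = Mul(14, Add(-4, 4)) = Mul(14, 0) = 0)
Function('N')(S, D) = 0
Add(Function('N')(Function('H')(11, -9), 165), Mul(-1, -5194)) = Add(0, Mul(-1, -5194)) = Add(0, 5194) = 5194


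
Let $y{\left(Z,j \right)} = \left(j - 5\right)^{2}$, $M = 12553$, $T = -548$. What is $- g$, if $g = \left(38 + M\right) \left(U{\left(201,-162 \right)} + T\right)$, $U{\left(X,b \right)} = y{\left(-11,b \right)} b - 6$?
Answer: $56893340052$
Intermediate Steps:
$y{\left(Z,j \right)} = \left(-5 + j\right)^{2}$
$U{\left(X,b \right)} = -6 + b \left(-5 + b\right)^{2}$ ($U{\left(X,b \right)} = \left(-5 + b\right)^{2} b - 6 = b \left(-5 + b\right)^{2} - 6 = -6 + b \left(-5 + b\right)^{2}$)
$g = -56893340052$ ($g = \left(38 + 12553\right) \left(\left(-6 - 162 \left(-5 - 162\right)^{2}\right) - 548\right) = 12591 \left(\left(-6 - 162 \left(-167\right)^{2}\right) - 548\right) = 12591 \left(\left(-6 - 4518018\right) - 548\right) = 12591 \left(-4518024 - 548\right) = 12591 \left(-4518572\right) = -56893340052$)
$- g = \left(-1\right) \left(-56893340052\right) = 56893340052$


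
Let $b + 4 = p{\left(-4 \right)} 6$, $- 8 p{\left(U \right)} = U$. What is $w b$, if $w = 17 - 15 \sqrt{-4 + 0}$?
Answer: $-17 + 30 i \approx -17.0 + 30.0 i$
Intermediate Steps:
$p{\left(U \right)} = - \frac{U}{8}$
$b = -1$ ($b = -4 + \left(- \frac{1}{8}\right) \left(-4\right) 6 = -4 + \frac{1}{2} \cdot 6 = -4 + 3 = -1$)
$w = 17 - 30 i$ ($w = 17 - 15 \sqrt{-4} = 17 - 15 \cdot 2 i = 17 - 30 i \approx 17.0 - 30.0 i$)
$w b = \left(17 - 30 i\right) \left(-1\right) = -17 + 30 i$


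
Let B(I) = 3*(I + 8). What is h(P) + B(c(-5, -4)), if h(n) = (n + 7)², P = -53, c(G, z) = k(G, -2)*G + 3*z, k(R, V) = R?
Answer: 2179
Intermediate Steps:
c(G, z) = G² + 3*z (c(G, z) = G*G + 3*z = G² + 3*z)
B(I) = 24 + 3*I (B(I) = 3*(8 + I) = 24 + 3*I)
h(n) = (7 + n)²
h(P) + B(c(-5, -4)) = (7 - 53)² + (24 + 3*((-5)² + 3*(-4))) = (-46)² + (24 + 3*(25 - 12)) = 2116 + (24 + 3*13) = 2116 + (24 + 39) = 2116 + 63 = 2179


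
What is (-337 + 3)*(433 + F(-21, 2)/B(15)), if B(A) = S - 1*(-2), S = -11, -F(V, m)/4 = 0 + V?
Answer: -424514/3 ≈ -1.4150e+5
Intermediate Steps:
F(V, m) = -4*V (F(V, m) = -4*(0 + V) = -4*V)
B(A) = -9 (B(A) = -11 - 1*(-2) = -11 + 2 = -9)
(-337 + 3)*(433 + F(-21, 2)/B(15)) = (-337 + 3)*(433 - 4*(-21)/(-9)) = -334*(433 + 84*(-⅑)) = -334*(433 - 28/3) = -334*1271/3 = -424514/3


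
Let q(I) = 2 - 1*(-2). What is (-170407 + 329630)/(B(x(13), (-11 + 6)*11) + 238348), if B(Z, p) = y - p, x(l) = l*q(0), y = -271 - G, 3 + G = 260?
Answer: 159223/237875 ≈ 0.66936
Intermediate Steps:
G = 257 (G = -3 + 260 = 257)
q(I) = 4 (q(I) = 2 + 2 = 4)
y = -528 (y = -271 - 1*257 = -271 - 257 = -528)
x(l) = 4*l (x(l) = l*4 = 4*l)
B(Z, p) = -528 - p
(-170407 + 329630)/(B(x(13), (-11 + 6)*11) + 238348) = (-170407 + 329630)/((-528 - (-11 + 6)*11) + 238348) = 159223/((-528 - (-5)*11) + 238348) = 159223/((-528 - 1*(-55)) + 238348) = 159223/((-528 + 55) + 238348) = 159223/(-473 + 238348) = 159223/237875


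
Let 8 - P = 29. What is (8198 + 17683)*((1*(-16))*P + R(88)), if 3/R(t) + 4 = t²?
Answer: 7478582387/860 ≈ 8.6960e+6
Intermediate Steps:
P = -21 (P = 8 - 1*29 = 8 - 29 = -21)
R(t) = 3/(-4 + t²)
(8198 + 17683)*((1*(-16))*P + R(88)) = (8198 + 17683)*((1*(-16))*(-21) + 3/(-4 + 88²)) = 25881*(-16*(-21) + 3/(-4 + 7744)) = 25881*(336 + 3/7740) = 25881*(336 + 3*(1/7740)) = 25881*(336 + 1/2580) = 25881*(866881/2580) = 7478582387/860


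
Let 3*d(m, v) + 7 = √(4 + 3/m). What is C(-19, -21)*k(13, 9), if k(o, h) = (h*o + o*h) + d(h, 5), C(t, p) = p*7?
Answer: -34055 - 49*√39/3 ≈ -34157.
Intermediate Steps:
d(m, v) = -7/3 + √(4 + 3/m)/3
C(t, p) = 7*p
k(o, h) = -7/3 + √((3 + 4*h)/h)/3 + 2*h*o (k(o, h) = (h*o + o*h) + (-7/3 + √((3 + 4*h)/h)/3) = (h*o + h*o) + (-7/3 + √((3 + 4*h)/h)/3) = 2*h*o + (-7/3 + √((3 + 4*h)/h)/3) = -7/3 + √((3 + 4*h)/h)/3 + 2*h*o)
C(-19, -21)*k(13, 9) = (7*(-21))*(-7/3 + √(4 + 3/9)/3 + 2*9*13) = -147*(-7/3 + √(4 + 3*(⅑))/3 + 234) = -147*(-7/3 + √(4 + ⅓)/3 + 234) = -147*(-7/3 + √(13/3)/3 + 234) = -147*(-7/3 + (√39/3)/3 + 234) = -147*(-7/3 + √39/9 + 234) = -147*(695/3 + √39/9) = -34055 - 49*√39/3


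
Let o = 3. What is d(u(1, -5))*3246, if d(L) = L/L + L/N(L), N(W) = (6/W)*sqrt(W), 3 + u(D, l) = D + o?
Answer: 3787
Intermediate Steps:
u(D, l) = D (u(D, l) = -3 + (D + 3) = -3 + (3 + D) = D)
N(W) = 6/sqrt(W)
d(L) = 1 + L**(3/2)/6 (d(L) = L/L + L/((6/sqrt(L))) = 1 + L*(sqrt(L)/6) = 1 + L**(3/2)/6)
d(u(1, -5))*3246 = (1 + 1**(3/2)/6)*3246 = (1 + (1/6)*1)*3246 = (1 + 1/6)*3246 = (7/6)*3246 = 3787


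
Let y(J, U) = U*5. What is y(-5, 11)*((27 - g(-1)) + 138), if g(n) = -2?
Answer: 9185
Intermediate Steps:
y(J, U) = 5*U
y(-5, 11)*((27 - g(-1)) + 138) = (5*11)*((27 - 1*(-2)) + 138) = 55*((27 + 2) + 138) = 55*(29 + 138) = 55*167 = 9185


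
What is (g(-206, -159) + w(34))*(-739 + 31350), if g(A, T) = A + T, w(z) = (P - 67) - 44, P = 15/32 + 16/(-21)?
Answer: -1399661737/96 ≈ -1.4580e+7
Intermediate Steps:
P = -197/672 (P = 15*(1/32) + 16*(-1/21) = 15/32 - 16/21 = -197/672 ≈ -0.29315)
w(z) = -74789/672 (w(z) = (-197/672 - 67) - 44 = -45221/672 - 44 = -74789/672)
(g(-206, -159) + w(34))*(-739 + 31350) = ((-206 - 159) - 74789/672)*(-739 + 31350) = (-365 - 74789/672)*30611 = -320069/672*30611 = -1399661737/96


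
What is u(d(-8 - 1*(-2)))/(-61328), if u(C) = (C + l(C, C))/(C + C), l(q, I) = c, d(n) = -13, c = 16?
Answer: 3/1594528 ≈ 1.8814e-6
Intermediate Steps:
l(q, I) = 16
u(C) = (16 + C)/(2*C) (u(C) = (C + 16)/(C + C) = (16 + C)/((2*C)) = (16 + C)*(1/(2*C)) = (16 + C)/(2*C))
u(d(-8 - 1*(-2)))/(-61328) = ((½)*(16 - 13)/(-13))/(-61328) = ((½)*(-1/13)*3)*(-1/61328) = -3/26*(-1/61328) = 3/1594528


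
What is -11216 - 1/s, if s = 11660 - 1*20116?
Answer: -94842495/8456 ≈ -11216.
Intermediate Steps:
s = -8456 (s = 11660 - 20116 = -8456)
-11216 - 1/s = -11216 - 1/(-8456) = -11216 - 1*(-1/8456) = -11216 + 1/8456 = -94842495/8456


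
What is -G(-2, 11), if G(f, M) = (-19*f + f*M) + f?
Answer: -14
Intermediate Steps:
G(f, M) = -18*f + M*f (G(f, M) = (-19*f + M*f) + f = -18*f + M*f)
-G(-2, 11) = -(-2)*(-18 + 11) = -(-2)*(-7) = -1*14 = -14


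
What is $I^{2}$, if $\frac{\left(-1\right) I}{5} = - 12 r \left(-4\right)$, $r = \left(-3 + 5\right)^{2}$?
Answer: $921600$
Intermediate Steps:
$r = 4$ ($r = 2^{2} = 4$)
$I = -960$ ($I = - 5 \left(-12\right) 4 \left(-4\right) = - 5 \left(\left(-48\right) \left(-4\right)\right) = \left(-5\right) 192 = -960$)
$I^{2} = \left(-960\right)^{2} = 921600$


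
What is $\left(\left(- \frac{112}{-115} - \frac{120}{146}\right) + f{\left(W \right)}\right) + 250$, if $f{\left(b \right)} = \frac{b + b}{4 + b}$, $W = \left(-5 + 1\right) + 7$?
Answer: $\frac{14750552}{58765} \approx 251.01$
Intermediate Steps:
$W = 3$ ($W = -4 + 7 = 3$)
$f{\left(b \right)} = \frac{2 b}{4 + b}$
$\left(\left(- \frac{112}{-115} - \frac{120}{146}\right) + f{\left(W \right)}\right) + 250 = \left(\left(- \frac{112}{-115} - \frac{120}{146}\right) + 2 \cdot 3 \frac{1}{4 + 3}\right) + 250 = \left(\left(\left(-112\right) \left(- \frac{1}{115}\right) - \frac{60}{73}\right) + 2 \cdot 3 \cdot \frac{1}{7}\right) + 250 = \left(\left(\frac{112}{115} - \frac{60}{73}\right) + 2 \cdot 3 \cdot \frac{1}{7}\right) + 250 = \left(\frac{1276}{8395} + \frac{6}{7}\right) + 250 = \frac{59302}{58765} + 250 = \frac{14750552}{58765}$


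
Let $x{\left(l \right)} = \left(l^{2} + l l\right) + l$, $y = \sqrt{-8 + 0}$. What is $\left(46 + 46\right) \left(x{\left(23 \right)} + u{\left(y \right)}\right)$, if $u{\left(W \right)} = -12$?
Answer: $98348$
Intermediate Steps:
$y = 2 i \sqrt{2}$ ($y = \sqrt{-8} = 2 i \sqrt{2} \approx 2.8284 i$)
$x{\left(l \right)} = l + 2 l^{2}$ ($x{\left(l \right)} = \left(l^{2} + l^{2}\right) + l = 2 l^{2} + l = l + 2 l^{2}$)
$\left(46 + 46\right) \left(x{\left(23 \right)} + u{\left(y \right)}\right) = \left(46 + 46\right) \left(23 \left(1 + 2 \cdot 23\right) - 12\right) = 92 \left(23 \left(1 + 46\right) - 12\right) = 92 \left(23 \cdot 47 - 12\right) = 92 \left(1081 - 12\right) = 92 \cdot 1069 = 98348$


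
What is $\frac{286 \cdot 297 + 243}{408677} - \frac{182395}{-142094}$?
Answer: $\frac{86644918805}{58070549638} \approx 1.4921$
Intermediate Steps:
$\frac{286 \cdot 297 + 243}{408677} - \frac{182395}{-142094} = \left(84942 + 243\right) \frac{1}{408677} - - \frac{182395}{142094} = 85185 \cdot \frac{1}{408677} + \frac{182395}{142094} = \frac{85185}{408677} + \frac{182395}{142094} = \frac{86644918805}{58070549638}$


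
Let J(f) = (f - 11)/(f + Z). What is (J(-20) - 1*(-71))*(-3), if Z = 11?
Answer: -670/3 ≈ -223.33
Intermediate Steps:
J(f) = (-11 + f)/(11 + f) (J(f) = (f - 11)/(f + 11) = (-11 + f)/(11 + f))
(J(-20) - 1*(-71))*(-3) = ((-11 - 20)/(11 - 20) - 1*(-71))*(-3) = (-31/(-9) + 71)*(-3) = (-1/9*(-31) + 71)*(-3) = (31/9 + 71)*(-3) = (670/9)*(-3) = -670/3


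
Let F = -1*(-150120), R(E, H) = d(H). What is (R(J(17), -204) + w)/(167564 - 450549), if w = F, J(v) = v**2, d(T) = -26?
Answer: -150094/282985 ≈ -0.53040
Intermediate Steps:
R(E, H) = -26
F = 150120
w = 150120
(R(J(17), -204) + w)/(167564 - 450549) = (-26 + 150120)/(167564 - 450549) = 150094/(-282985) = 150094*(-1/282985) = -150094/282985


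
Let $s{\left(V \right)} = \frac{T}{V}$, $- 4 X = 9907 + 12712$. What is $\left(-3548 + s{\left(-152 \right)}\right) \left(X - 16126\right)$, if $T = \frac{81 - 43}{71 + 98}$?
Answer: $\frac{208960072227}{2704} \approx 7.7278 \cdot 10^{7}$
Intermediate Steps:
$X = - \frac{22619}{4}$ ($X = - \frac{9907 + 12712}{4} = \left(- \frac{1}{4}\right) 22619 = - \frac{22619}{4} \approx -5654.8$)
$T = \frac{38}{169} \approx 0.22485$
$s{\left(V \right)} = \frac{38}{169 V}$
$\left(-3548 + s{\left(-152 \right)}\right) \left(X - 16126\right) = \left(-3548 + \frac{38}{169 \left(-152\right)}\right) \left(- \frac{22619}{4} - 16126\right) = \left(-3548 + \frac{38}{169} \left(- \frac{1}{152}\right)\right) \left(- \frac{87123}{4}\right) = \left(-3548 - \frac{1}{676}\right) \left(- \frac{87123}{4}\right) = \left(- \frac{2398449}{676}\right) \left(- \frac{87123}{4}\right) = \frac{208960072227}{2704}$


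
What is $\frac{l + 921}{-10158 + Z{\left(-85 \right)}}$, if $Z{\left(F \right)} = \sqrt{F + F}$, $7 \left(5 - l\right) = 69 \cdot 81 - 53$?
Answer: $- \frac{4804734}{361147969} - \frac{473 i \sqrt{170}}{361147969} \approx -0.013304 - 1.7077 \cdot 10^{-5} i$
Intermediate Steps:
$l = - \frac{5501}{7}$ ($l = 5 - \frac{69 \cdot 81 - 53}{7} = 5 - \frac{5589 - 53}{7} = 5 - \frac{5536}{7} = - \frac{5501}{7} \approx -785.86$)
$Z{\left(F \right)} = \sqrt{2} \sqrt{F}$ ($Z{\left(F \right)} = \sqrt{2 F} = \sqrt{2} \sqrt{F}$)
$\frac{l + 921}{-10158 + Z{\left(-85 \right)}} = \frac{- \frac{5501}{7} + 921}{-10158 + \sqrt{2} \sqrt{-85}} = \frac{946}{7 \left(-10158 + \sqrt{2} i \sqrt{85}\right)} = \frac{946}{7 \left(-10158 + i \sqrt{170}\right)}$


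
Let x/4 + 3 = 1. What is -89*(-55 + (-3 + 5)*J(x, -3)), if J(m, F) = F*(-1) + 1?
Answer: 4183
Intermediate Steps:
x = -8 (x = -12 + 4*1 = -12 + 4 = -8)
J(m, F) = 1 - F (J(m, F) = -F + 1 = 1 - F)
-89*(-55 + (-3 + 5)*J(x, -3)) = -89*(-55 + (-3 + 5)*(1 - 1*(-3))) = -89*(-55 + 2*(1 + 3)) = -89*(-55 + 2*4) = -89*(-55 + 8) = -89*(-47) = 4183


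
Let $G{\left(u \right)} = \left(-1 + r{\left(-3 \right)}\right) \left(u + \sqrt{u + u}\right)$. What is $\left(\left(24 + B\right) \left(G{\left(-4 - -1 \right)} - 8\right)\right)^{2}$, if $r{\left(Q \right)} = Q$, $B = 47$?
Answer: $80656 \left(1 - i \sqrt{6}\right)^{2} \approx -4.0328 \cdot 10^{5} - 3.9513 \cdot 10^{5} i$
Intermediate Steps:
$G{\left(u \right)} = - 4 u - 4 \sqrt{2} \sqrt{u}$ ($G{\left(u \right)} = \left(-1 - 3\right) \left(u + \sqrt{u + u}\right) = - 4 \left(u + \sqrt{2 u}\right) = - 4 \left(u + \sqrt{2} \sqrt{u}\right) = - 4 u - 4 \sqrt{2} \sqrt{u}$)
$\left(\left(24 + B\right) \left(G{\left(-4 - -1 \right)} - 8\right)\right)^{2} = \left(\left(24 + 47\right) \left(\left(- 4 \left(-4 - -1\right) - 4 \sqrt{2} \sqrt{-4 - -1}\right) - 8\right)\right)^{2} = \left(71 \left(\left(- 4 \left(-4 + 1\right) - 4 \sqrt{2} \sqrt{-4 + 1}\right) - 8\right)\right)^{2} = \left(71 \left(\left(\left(-4\right) \left(-3\right) - 4 \sqrt{2} \sqrt{-3}\right) - 8\right)\right)^{2} = \left(71 \left(\left(12 - 4 \sqrt{2} i \sqrt{3}\right) - 8\right)\right)^{2} = \left(71 \left(\left(12 - 4 i \sqrt{6}\right) - 8\right)\right)^{2} = \left(71 \left(4 - 4 i \sqrt{6}\right)\right)^{2} = \left(284 - 284 i \sqrt{6}\right)^{2}$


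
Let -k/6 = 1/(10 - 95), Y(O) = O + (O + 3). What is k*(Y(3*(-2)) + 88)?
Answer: 474/85 ≈ 5.5765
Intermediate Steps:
Y(O) = 3 + 2*O (Y(O) = O + (3 + O) = 3 + 2*O)
k = 6/85 (k = -6/(10 - 95) = -6/(-85) = -6*(-1/85) = 6/85 ≈ 0.070588)
k*(Y(3*(-2)) + 88) = 6*((3 + 2*(3*(-2))) + 88)/85 = 6*((3 + 2*(-6)) + 88)/85 = 6*((3 - 12) + 88)/85 = 6*(-9 + 88)/85 = (6/85)*79 = 474/85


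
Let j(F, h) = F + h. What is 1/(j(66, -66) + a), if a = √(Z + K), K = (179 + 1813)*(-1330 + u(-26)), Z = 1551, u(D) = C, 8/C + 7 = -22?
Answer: -I*√2227269513/76802397 ≈ -0.00061449*I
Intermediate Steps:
C = -8/29 (C = 8/(-7 - 22) = 8/(-29) = 8*(-1/29) = -8/29 ≈ -0.27586)
u(D) = -8/29
K = -76847376/29 (K = (179 + 1813)*(-1330 - 8/29) = 1992*(-38578/29) = -76847376/29 ≈ -2.6499e+6)
a = I*√2227269513/29 (a = √(1551 - 76847376/29) = √(-76802397/29) = I*√2227269513/29 ≈ 1627.4*I)
1/(j(66, -66) + a) = 1/((66 - 66) + I*√2227269513/29) = 1/(0 + I*√2227269513/29) = 1/(I*√2227269513/29) = -I*√2227269513/76802397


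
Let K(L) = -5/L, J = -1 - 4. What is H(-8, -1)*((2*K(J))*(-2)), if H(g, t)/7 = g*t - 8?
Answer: 0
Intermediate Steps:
H(g, t) = -56 + 7*g*t (H(g, t) = 7*(g*t - 8) = 7*(-8 + g*t) = -56 + 7*g*t)
J = -5
H(-8, -1)*((2*K(J))*(-2)) = (-56 + 7*(-8)*(-1))*((2*(-5/(-5)))*(-2)) = (-56 + 56)*((2*(-5*(-⅕)))*(-2)) = 0*((2*1)*(-2)) = 0*(2*(-2)) = 0*(-4) = 0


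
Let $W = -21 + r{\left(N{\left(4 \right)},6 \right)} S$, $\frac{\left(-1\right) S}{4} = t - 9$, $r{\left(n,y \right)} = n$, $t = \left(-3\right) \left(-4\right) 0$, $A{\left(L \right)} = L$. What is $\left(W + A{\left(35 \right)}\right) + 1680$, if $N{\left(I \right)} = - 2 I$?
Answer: $1406$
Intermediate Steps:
$t = 0$ ($t = 12 \cdot 0 = 0$)
$S = 36$ ($S = - 4 \left(0 - 9\right) = \left(-4\right) \left(-9\right) = 36$)
$W = -309$ ($W = -21 + \left(-2\right) 4 \cdot 36 = -21 - 288 = -309$)
$\left(W + A{\left(35 \right)}\right) + 1680 = \left(-309 + 35\right) + 1680 = -274 + 1680 = 1406$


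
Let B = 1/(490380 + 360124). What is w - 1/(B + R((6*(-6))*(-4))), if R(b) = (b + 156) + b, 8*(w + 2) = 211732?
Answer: 19987247191825/755247554 ≈ 26465.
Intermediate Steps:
w = 52929/2 (w = -2 + (1/8)*211732 = -2 + 52933/2 = 52929/2 ≈ 26465.)
B = 1/850504 ≈ 1.1758e-6
R(b) = 156 + 2*b (R(b) = (156 + b) + b = 156 + 2*b)
w - 1/(B + R((6*(-6))*(-4))) = 52929/2 - 1/(1/850504 + (156 + 2*((6*(-6))*(-4)))) = 52929/2 - 1/(1/850504 + (156 + 2*(-36*(-4)))) = 52929/2 - 1/(1/850504 + (156 + 2*144)) = 52929/2 - 1/(1/850504 + (156 + 288)) = 52929/2 - 1/(1/850504 + 444) = 52929/2 - 1/377623777/850504 = 52929/2 - 1*850504/377623777 = 52929/2 - 850504/377623777 = 19987247191825/755247554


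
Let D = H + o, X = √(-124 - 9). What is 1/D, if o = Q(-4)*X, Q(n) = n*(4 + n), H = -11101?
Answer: -1/11101 ≈ -9.0082e-5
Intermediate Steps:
X = I*√133 (X = √(-133) = I*√133 ≈ 11.533*I)
o = 0 (o = (-4*(4 - 4))*(I*√133) = (-4*0)*(I*√133) = 0*(I*√133) = 0)
D = -11101 (D = -11101 + 0 = -11101)
1/D = 1/(-11101) = -1/11101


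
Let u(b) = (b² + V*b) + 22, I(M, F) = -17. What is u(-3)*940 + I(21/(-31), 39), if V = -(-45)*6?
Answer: -732277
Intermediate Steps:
V = 270 (V = -9*(-30) = 270)
u(b) = 22 + b² + 270*b (u(b) = (b² + 270*b) + 22 = 22 + b² + 270*b)
u(-3)*940 + I(21/(-31), 39) = (22 + (-3)² + 270*(-3))*940 - 17 = (22 + 9 - 810)*940 - 17 = -779*940 - 17 = -732260 - 17 = -732277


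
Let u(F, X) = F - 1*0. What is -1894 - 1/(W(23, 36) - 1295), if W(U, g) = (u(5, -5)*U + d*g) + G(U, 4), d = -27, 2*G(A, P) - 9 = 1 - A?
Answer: -8176396/4317 ≈ -1894.0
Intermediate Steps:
G(A, P) = 5 - A/2 (G(A, P) = 9/2 + (1 - A)/2 = 9/2 + (½ - A/2) = 5 - A/2)
u(F, X) = F (u(F, X) = F + 0 = F)
W(U, g) = 5 - 27*g + 9*U/2 (W(U, g) = (5*U - 27*g) + (5 - U/2) = (-27*g + 5*U) + (5 - U/2) = 5 - 27*g + 9*U/2)
-1894 - 1/(W(23, 36) - 1295) = -1894 - 1/((5 - 27*36 + (9/2)*23) - 1295) = -1894 - 1/((5 - 972 + 207/2) - 1295) = -1894 - 1/(-1727/2 - 1295) = -1894 - 1/(-4317/2) = -1894 - 1*(-2/4317) = -1894 + 2/4317 = -8176396/4317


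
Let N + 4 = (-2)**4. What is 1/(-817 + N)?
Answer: -1/805 ≈ -0.0012422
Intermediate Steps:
N = 12 (N = -4 + (-2)**4 = -4 + 16 = 12)
1/(-817 + N) = 1/(-817 + 12) = 1/(-805) = -1/805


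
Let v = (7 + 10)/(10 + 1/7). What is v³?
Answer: 1685159/357911 ≈ 4.7083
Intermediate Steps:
v = 119/71 (v = 17/(10 + ⅐) = 17/(71/7) = 17*(7/71) = 119/71 ≈ 1.6761)
v³ = (119/71)³ = 1685159/357911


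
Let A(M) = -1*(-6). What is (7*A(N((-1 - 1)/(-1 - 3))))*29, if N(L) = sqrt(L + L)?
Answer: 1218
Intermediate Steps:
N(L) = sqrt(2)*sqrt(L) (N(L) = sqrt(2*L) = sqrt(2)*sqrt(L))
A(M) = 6
(7*A(N((-1 - 1)/(-1 - 3))))*29 = (7*6)*29 = 42*29 = 1218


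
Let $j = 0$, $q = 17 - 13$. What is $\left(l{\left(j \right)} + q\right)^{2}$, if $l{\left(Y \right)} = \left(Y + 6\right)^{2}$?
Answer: $1600$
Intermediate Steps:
$q = 4$
$l{\left(Y \right)} = \left(6 + Y\right)^{2}$
$\left(l{\left(j \right)} + q\right)^{2} = \left(\left(6 + 0\right)^{2} + 4\right)^{2} = \left(6^{2} + 4\right)^{2} = \left(36 + 4\right)^{2} = 40^{2} = 1600$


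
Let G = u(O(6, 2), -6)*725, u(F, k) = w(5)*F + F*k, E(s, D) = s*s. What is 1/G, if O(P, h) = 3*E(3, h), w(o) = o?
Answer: -1/19575 ≈ -5.1086e-5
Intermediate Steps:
E(s, D) = s²
O(P, h) = 27 (O(P, h) = 3*3² = 3*9 = 27)
u(F, k) = 5*F + F*k
G = -19575 (G = (27*(5 - 6))*725 = (27*(-1))*725 = -27*725 = -19575)
1/G = 1/(-19575) = -1/19575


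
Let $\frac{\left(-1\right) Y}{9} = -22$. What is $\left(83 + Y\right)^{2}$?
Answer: $78961$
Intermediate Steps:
$Y = 198$ ($Y = \left(-9\right) \left(-22\right) = 198$)
$\left(83 + Y\right)^{2} = \left(83 + 198\right)^{2} = 281^{2} = 78961$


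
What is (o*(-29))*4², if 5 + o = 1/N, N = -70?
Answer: 81432/35 ≈ 2326.6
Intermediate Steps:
o = -351/70 (o = -5 + 1/(-70) = -5 - 1/70 = -351/70 ≈ -5.0143)
(o*(-29))*4² = -351/70*(-29)*4² = (10179/70)*16 = 81432/35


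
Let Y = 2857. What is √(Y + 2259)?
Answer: 2*√1279 ≈ 71.526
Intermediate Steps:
√(Y + 2259) = √(2857 + 2259) = √5116 = 2*√1279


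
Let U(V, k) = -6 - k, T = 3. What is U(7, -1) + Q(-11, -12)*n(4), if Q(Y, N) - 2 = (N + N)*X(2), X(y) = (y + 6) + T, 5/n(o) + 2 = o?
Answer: -660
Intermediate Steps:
n(o) = 5/(-2 + o)
X(y) = 9 + y (X(y) = (y + 6) + 3 = (6 + y) + 3 = 9 + y)
Q(Y, N) = 2 + 22*N (Q(Y, N) = 2 + (N + N)*(9 + 2) = 2 + (2*N)*11 = 2 + 22*N)
U(7, -1) + Q(-11, -12)*n(4) = (-6 - 1*(-1)) + (2 + 22*(-12))*(5/(-2 + 4)) = (-6 + 1) + (2 - 264)*(5/2) = -5 - 1310/2 = -5 - 262*5/2 = -5 - 655 = -660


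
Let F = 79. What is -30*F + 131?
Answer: -2239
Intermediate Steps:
-30*F + 131 = -30*79 + 131 = -2370 + 131 = -2239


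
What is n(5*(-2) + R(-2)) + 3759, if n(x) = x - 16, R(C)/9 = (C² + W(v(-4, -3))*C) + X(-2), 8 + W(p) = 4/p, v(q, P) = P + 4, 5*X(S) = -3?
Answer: 19178/5 ≈ 3835.6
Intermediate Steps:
X(S) = -⅗ (X(S) = (⅕)*(-3) = -⅗)
v(q, P) = 4 + P
W(p) = -8 + 4/p
R(C) = -27/5 - 36*C + 9*C² (R(C) = 9*((C² + (-8 + 4/(4 - 3))*C) - ⅗) = 9*((C² + (-8 + 4/1)*C) - ⅗) = 9*((C² + (-8 + 4*1)*C) - ⅗) = 9*((C² + (-8 + 4)*C) - ⅗) = 9*((C² - 4*C) - ⅗) = 9*(-⅗ + C² - 4*C) = -27/5 - 36*C + 9*C²)
n(x) = -16 + x
n(5*(-2) + R(-2)) + 3759 = (-16 + (5*(-2) + (-27/5 - 36*(-2) + 9*(-2)²))) + 3759 = (-16 + (-10 + (-27/5 + 72 + 9*4))) + 3759 = (-16 + (-10 + (-27/5 + 72 + 36))) + 3759 = (-16 + (-10 + 513/5)) + 3759 = (-16 + 463/5) + 3759 = 383/5 + 3759 = 19178/5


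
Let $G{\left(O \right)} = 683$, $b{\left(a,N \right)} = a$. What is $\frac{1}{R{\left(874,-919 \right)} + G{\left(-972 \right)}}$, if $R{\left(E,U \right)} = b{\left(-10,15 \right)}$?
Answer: $\frac{1}{673} \approx 0.0014859$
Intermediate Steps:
$R{\left(E,U \right)} = -10$
$\frac{1}{R{\left(874,-919 \right)} + G{\left(-972 \right)}} = \frac{1}{-10 + 683} = \frac{1}{673}$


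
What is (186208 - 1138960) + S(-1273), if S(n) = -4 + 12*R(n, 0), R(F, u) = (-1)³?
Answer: -952768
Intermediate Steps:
R(F, u) = -1
S(n) = -16 (S(n) = -4 + 12*(-1) = -4 - 12 = -16)
(186208 - 1138960) + S(-1273) = (186208 - 1138960) - 16 = -952752 - 16 = -952768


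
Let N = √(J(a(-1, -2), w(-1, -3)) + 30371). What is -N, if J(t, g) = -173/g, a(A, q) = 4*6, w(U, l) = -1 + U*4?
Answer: -6*√21115/5 ≈ -174.37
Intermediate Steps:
w(U, l) = -1 + 4*U
a(A, q) = 24
N = 6*√21115/5 (N = √(-173/(-1 + 4*(-1)) + 30371) = √(-173/(-1 - 4) + 30371) = √(-173/(-5) + 30371) = √(-173*(-⅕) + 30371) = √(173/5 + 30371) = √(152028/5) = 6*√21115/5 ≈ 174.37)
-N = -6*√21115/5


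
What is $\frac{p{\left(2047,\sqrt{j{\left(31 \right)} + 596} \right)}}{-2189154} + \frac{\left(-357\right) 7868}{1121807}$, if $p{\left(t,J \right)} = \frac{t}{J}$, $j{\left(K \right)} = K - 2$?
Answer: $- \frac{153728849611529}{61395207031950} \approx -2.5039$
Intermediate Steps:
$j{\left(K \right)} = -2 + K$
$p{\left(t,J \right)} = \frac{t}{J}$
$\frac{p{\left(2047,\sqrt{j{\left(31 \right)} + 596} \right)}}{-2189154} + \frac{\left(-357\right) 7868}{1121807} = \frac{2047 \frac{1}{\sqrt{\left(-2 + 31\right) + 596}}}{-2189154} + \frac{\left(-357\right) 7868}{1121807} = \frac{2047}{\sqrt{29 + 596}} \left(- \frac{1}{2189154}\right) - \frac{2808876}{1121807} = \frac{2047}{\sqrt{625}} \left(- \frac{1}{2189154}\right) - \frac{2808876}{1121807} = \frac{2047}{25} \left(- \frac{1}{2189154}\right) - \frac{2808876}{1121807} = - \frac{2047}{54728850} - \frac{2808876}{1121807} = - \frac{153728849611529}{61395207031950}$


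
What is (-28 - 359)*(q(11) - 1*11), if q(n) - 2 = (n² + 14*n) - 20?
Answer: -95202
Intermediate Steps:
q(n) = -18 + n² + 14*n (q(n) = 2 + ((n² + 14*n) - 20) = 2 + (-20 + n² + 14*n) = -18 + n² + 14*n)
(-28 - 359)*(q(11) - 1*11) = (-28 - 359)*((-18 + 11² + 14*11) - 1*11) = -387*((-18 + 121 + 154) - 11) = -387*(257 - 11) = -387*246 = -95202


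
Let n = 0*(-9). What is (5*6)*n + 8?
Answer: 8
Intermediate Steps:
n = 0
(5*6)*n + 8 = (5*6)*0 + 8 = 30*0 + 8 = 0 + 8 = 8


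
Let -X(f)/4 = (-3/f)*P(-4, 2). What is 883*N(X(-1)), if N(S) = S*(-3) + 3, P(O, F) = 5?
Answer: 161589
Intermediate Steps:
X(f) = 60/f (X(f) = -4*(-3/f)*5 = -(-60)/f = 60/f)
N(S) = 3 - 3*S (N(S) = -3*S + 3 = 3 - 3*S)
883*N(X(-1)) = 883*(3 - 180/(-1)) = 883*(3 - 180*(-1)) = 883*(3 - 3*(-60)) = 883*(3 + 180) = 883*183 = 161589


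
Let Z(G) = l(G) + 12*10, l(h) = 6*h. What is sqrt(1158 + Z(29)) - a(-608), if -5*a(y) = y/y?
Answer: 1/5 + 22*sqrt(3) ≈ 38.305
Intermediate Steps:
Z(G) = 120 + 6*G (Z(G) = 6*G + 12*10 = 6*G + 120 = 120 + 6*G)
a(y) = -1/5 (a(y) = -y/(5*y) = -1/5*1 = -1/5)
sqrt(1158 + Z(29)) - a(-608) = sqrt(1158 + (120 + 6*29)) - 1*(-1/5) = sqrt(1158 + (120 + 174)) + 1/5 = sqrt(1158 + 294) + 1/5 = sqrt(1452) + 1/5 = 22*sqrt(3) + 1/5 = 1/5 + 22*sqrt(3)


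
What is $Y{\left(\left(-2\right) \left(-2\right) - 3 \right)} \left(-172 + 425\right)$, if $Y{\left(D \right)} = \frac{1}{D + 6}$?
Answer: $\frac{253}{7} \approx 36.143$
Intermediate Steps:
$Y{\left(D \right)} = \frac{1}{6 + D}$
$Y{\left(\left(-2\right) \left(-2\right) - 3 \right)} \left(-172 + 425\right) = \frac{-172 + 425}{6 - -1} = \frac{1}{6 + \left(4 - 3\right)} 253 = \frac{1}{6 + 1} \cdot 253 = \frac{1}{7} \cdot 253 = \frac{253}{7}$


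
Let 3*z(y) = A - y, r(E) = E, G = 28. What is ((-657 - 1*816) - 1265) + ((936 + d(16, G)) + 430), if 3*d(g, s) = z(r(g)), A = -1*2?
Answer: -1374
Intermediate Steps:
A = -2
z(y) = -⅔ - y/3 (z(y) = (-2 - y)/3 = -⅔ - y/3)
d(g, s) = -2/9 - g/9 (d(g, s) = (-⅔ - g/3)/3 = -2/9 - g/9)
((-657 - 1*816) - 1265) + ((936 + d(16, G)) + 430) = ((-657 - 1*816) - 1265) + ((936 + (-2/9 - ⅑*16)) + 430) = ((-657 - 816) - 1265) + ((936 + (-2/9 - 16/9)) + 430) = (-1473 - 1265) + ((936 - 2) + 430) = -2738 + (934 + 430) = -2738 + 1364 = -1374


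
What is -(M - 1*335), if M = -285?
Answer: 620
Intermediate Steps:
-(M - 1*335) = -(-285 - 1*335) = -(-285 - 335) = -1*(-620) = 620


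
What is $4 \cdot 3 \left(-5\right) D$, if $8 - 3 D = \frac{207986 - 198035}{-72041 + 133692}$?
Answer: $- \frac{9665140}{61651} \approx -156.77$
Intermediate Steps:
$D = \frac{483257}{184953}$ ($D = \frac{8}{3} - \frac{\left(207986 - 198035\right) \frac{1}{-72041 + 133692}}{3} = \frac{8}{3} - \frac{9951 \cdot \frac{1}{61651}}{3} = \frac{8}{3} - \frac{3317}{61651} = \frac{483257}{184953} \approx 2.6129$)
$4 \cdot 3 \left(-5\right) D = 4 \cdot 3 \left(-5\right) \frac{483257}{184953} = 12 \left(-5\right) \frac{483257}{184953} = \left(-60\right) \frac{483257}{184953} = - \frac{9665140}{61651}$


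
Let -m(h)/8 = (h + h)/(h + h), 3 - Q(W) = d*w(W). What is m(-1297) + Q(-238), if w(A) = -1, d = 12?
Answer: 7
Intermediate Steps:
Q(W) = 15 (Q(W) = 3 - 12*(-1) = 3 - 1*(-12) = 3 + 12 = 15)
m(h) = -8 (m(h) = -8*(h + h)/(h + h) = -8*2*h/(2*h) = -8*2*h*1/(2*h) = -8*1 = -8)
m(-1297) + Q(-238) = -8 + 15 = 7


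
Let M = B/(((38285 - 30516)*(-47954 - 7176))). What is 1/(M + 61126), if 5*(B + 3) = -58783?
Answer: 1070762425/65451424019949 ≈ 1.6360e-5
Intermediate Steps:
B = -58798/5 (B = -3 + (⅕)*(-58783) = -3 - 58783/5 = -58798/5 ≈ -11760.)
M = 29399/1070762425 (M = -58798*1/((-47954 - 7176)*(38285 - 30516))/5 = -58798/(5*(7769*(-55130))) = -58798/5/(-428304970) = -58798/5*(-1/428304970) = 29399/1070762425 ≈ 2.7456e-5)
1/(M + 61126) = 1/(29399/1070762425 + 61126) = 1/(65451424019949/1070762425) = 1070762425/65451424019949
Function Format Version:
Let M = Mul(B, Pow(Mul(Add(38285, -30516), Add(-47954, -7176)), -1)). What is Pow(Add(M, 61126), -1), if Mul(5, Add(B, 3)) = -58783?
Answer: Rational(1070762425, 65451424019949) ≈ 1.6360e-5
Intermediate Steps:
B = Rational(-58798, 5) (B = Add(-3, Mul(Rational(1, 5), -58783)) = Add(-3, Rational(-58783, 5)) = Rational(-58798, 5) ≈ -11760.)
M = Rational(29399, 1070762425) (M = Mul(Rational(-58798, 5), Pow(Mul(Add(38285, -30516), Add(-47954, -7176)), -1)) = Mul(Rational(-58798, 5), Pow(Mul(7769, -55130), -1)) = Mul(Rational(-58798, 5), Pow(-428304970, -1)) = Mul(Rational(-58798, 5), Rational(-1, 428304970)) = Rational(29399, 1070762425) ≈ 2.7456e-5)
Pow(Add(M, 61126), -1) = Pow(Add(Rational(29399, 1070762425), 61126), -1) = Pow(Rational(65451424019949, 1070762425), -1) = Rational(1070762425, 65451424019949)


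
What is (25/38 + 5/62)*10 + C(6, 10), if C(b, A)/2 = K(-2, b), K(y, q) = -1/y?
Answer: 4939/589 ≈ 8.3854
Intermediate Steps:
C(b, A) = 1 (C(b, A) = 2*(-1/(-2)) = 2*(-1*(-1/2)) = 2*(1/2) = 1)
(25/38 + 5/62)*10 + C(6, 10) = (25/38 + 5/62)*10 + 1 = (435/589)*10 + 1 = 4350/589 + 1 = 4939/589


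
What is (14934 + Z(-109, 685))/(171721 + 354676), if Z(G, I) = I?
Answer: 15619/526397 ≈ 0.029672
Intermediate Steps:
(14934 + Z(-109, 685))/(171721 + 354676) = (14934 + 685)/(171721 + 354676) = 15619/526397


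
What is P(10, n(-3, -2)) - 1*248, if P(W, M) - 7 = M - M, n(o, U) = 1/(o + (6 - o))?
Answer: -241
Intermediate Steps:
n(o, U) = ⅙ (n(o, U) = 1/6 = ⅙)
P(W, M) = 7 (P(W, M) = 7 + (M - M) = 7 + 0 = 7)
P(10, n(-3, -2)) - 1*248 = 7 - 1*248 = 7 - 248 = -241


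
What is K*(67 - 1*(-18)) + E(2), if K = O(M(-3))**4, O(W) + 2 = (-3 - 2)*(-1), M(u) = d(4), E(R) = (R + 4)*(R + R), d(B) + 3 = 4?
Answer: 6909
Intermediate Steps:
d(B) = 1 (d(B) = -3 + 4 = 1)
E(R) = 2*R*(4 + R) (E(R) = (4 + R)*(2*R) = 2*R*(4 + R))
M(u) = 1
O(W) = 3 (O(W) = -2 + (-3 - 2)*(-1) = -2 - 5*(-1) = -2 + 5 = 3)
K = 81 (K = 3**4 = 81)
K*(67 - 1*(-18)) + E(2) = 81*(67 - 1*(-18)) + 2*2*(4 + 2) = 81*(67 + 18) + 2*2*6 = 81*85 + 24 = 6885 + 24 = 6909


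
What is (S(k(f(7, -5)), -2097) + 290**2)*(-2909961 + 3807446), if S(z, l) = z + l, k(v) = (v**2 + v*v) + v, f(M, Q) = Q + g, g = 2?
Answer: 73609924730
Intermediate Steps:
f(M, Q) = 2 + Q (f(M, Q) = Q + 2 = 2 + Q)
k(v) = v + 2*v**2 (k(v) = (v**2 + v**2) + v = 2*v**2 + v = v + 2*v**2)
S(z, l) = l + z
(S(k(f(7, -5)), -2097) + 290**2)*(-2909961 + 3807446) = ((-2097 + (2 - 5)*(1 + 2*(2 - 5))) + 290**2)*(-2909961 + 3807446) = ((-2097 - 3*(1 + 2*(-3))) + 84100)*897485 = ((-2097 - 3*(1 - 6)) + 84100)*897485 = ((-2097 - 3*(-5)) + 84100)*897485 = ((-2097 + 15) + 84100)*897485 = (-2082 + 84100)*897485 = 82018*897485 = 73609924730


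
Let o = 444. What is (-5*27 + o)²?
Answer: 95481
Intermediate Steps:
(-5*27 + o)² = (-5*27 + 444)² = (-135 + 444)² = 309² = 95481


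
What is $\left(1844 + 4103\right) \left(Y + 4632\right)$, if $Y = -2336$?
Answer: $13654312$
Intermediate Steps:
$\left(1844 + 4103\right) \left(Y + 4632\right) = \left(1844 + 4103\right) \left(-2336 + 4632\right) = 5947 \cdot 2296 = 13654312$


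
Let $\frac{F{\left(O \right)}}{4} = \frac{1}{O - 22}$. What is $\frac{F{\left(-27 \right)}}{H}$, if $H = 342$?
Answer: $- \frac{2}{8379} \approx -0.00023869$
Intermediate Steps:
$F{\left(O \right)} = \frac{4}{-22 + O}$ ($F{\left(O \right)} = \frac{4}{O - 22} = \frac{4}{-22 + O}$)
$\frac{F{\left(-27 \right)}}{H} = \frac{4 \frac{1}{-22 - 27}}{342} = \frac{4}{-49} \cdot \frac{1}{342} = 4 \left(- \frac{1}{49}\right) \frac{1}{342} = \left(- \frac{4}{49}\right) \frac{1}{342} = - \frac{2}{8379}$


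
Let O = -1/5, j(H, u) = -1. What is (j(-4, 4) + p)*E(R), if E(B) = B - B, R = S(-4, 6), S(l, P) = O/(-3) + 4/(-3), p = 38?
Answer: 0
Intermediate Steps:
O = -1/5 (O = -1*1/5 = -1/5 ≈ -0.20000)
S(l, P) = -19/15 (S(l, P) = -1/5/(-3) + 4/(-3) = -1/5*(-1/3) + 4*(-1/3) = 1/15 - 4/3 = -19/15)
R = -19/15 ≈ -1.2667
E(B) = 0
(j(-4, 4) + p)*E(R) = (-1 + 38)*0 = 37*0 = 0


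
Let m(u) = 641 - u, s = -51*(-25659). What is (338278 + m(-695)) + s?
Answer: 1648223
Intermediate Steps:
s = 1308609
(338278 + m(-695)) + s = (338278 + (641 - 1*(-695))) + 1308609 = (338278 + (641 + 695)) + 1308609 = (338278 + 1336) + 1308609 = 339614 + 1308609 = 1648223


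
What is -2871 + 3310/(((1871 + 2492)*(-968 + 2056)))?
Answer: -6814236457/2373472 ≈ -2871.0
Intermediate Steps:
-2871 + 3310/(((1871 + 2492)*(-968 + 2056))) = -2871 + 3310/((4363*1088)) = -2871 + 3310/4746944 = -2871 + 3310*(1/4746944) = -2871 + 1655/2373472 = -6814236457/2373472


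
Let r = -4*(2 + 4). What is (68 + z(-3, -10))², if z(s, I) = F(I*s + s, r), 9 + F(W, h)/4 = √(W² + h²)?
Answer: 21904 + 768*√145 ≈ 31152.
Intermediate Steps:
r = -24 (r = -4*6 = -24)
F(W, h) = -36 + 4*√(W² + h²)
z(s, I) = -36 + 4*√(576 + (s + I*s)²) (z(s, I) = -36 + 4*√((I*s + s)² + (-24)²) = -36 + 4*√((s + I*s)² + 576) = -36 + 4*√(576 + (s + I*s)²))
(68 + z(-3, -10))² = (68 + (-36 + 4*√(576 + (-3)²*(1 - 10)²)))² = (68 + (-36 + 4*√(576 + 9*(-9)²)))² = (68 + (-36 + 4*√(576 + 9*81)))² = (68 + (-36 + 4*√(576 + 729)))² = (68 + (-36 + 4*√1305))² = (68 + (-36 + 4*(3*√145)))² = (68 + (-36 + 12*√145))² = (32 + 12*√145)²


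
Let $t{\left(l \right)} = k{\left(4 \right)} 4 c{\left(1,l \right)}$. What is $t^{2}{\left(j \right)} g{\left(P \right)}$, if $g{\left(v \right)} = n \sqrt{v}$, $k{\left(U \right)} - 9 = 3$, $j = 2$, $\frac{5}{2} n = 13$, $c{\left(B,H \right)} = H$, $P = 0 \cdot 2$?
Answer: $0$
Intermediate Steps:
$P = 0$
$n = \frac{26}{5}$ ($n = \frac{2}{5} \cdot 13 = \frac{26}{5} \approx 5.2$)
$k{\left(U \right)} = 12$ ($k{\left(U \right)} = 9 + 3 = 12$)
$t{\left(l \right)} = 48 l$ ($t{\left(l \right)} = 12 \cdot 4 l = 48 l$)
$g{\left(v \right)} = \frac{26 \sqrt{v}}{5}$
$t^{2}{\left(j \right)} g{\left(P \right)} = \left(48 \cdot 2\right)^{2} \frac{26 \sqrt{0}}{5} = 96^{2} \cdot \frac{26}{5} \cdot 0 = 9216 \cdot 0 = 0$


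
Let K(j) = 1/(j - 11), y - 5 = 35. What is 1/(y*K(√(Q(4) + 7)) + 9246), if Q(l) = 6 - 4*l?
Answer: 71629/662027569 + 5*I*√3/1324055138 ≈ 0.0001082 + 6.5407e-9*I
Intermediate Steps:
y = 40 (y = 5 + 35 = 40)
K(j) = 1/(-11 + j)
1/(y*K(√(Q(4) + 7)) + 9246) = 1/(40/(-11 + √((6 - 4*4) + 7)) + 9246) = 1/(40/(-11 + √((6 - 16) + 7)) + 9246) = 1/(40/(-11 + √(-10 + 7)) + 9246) = 1/(40/(-11 + √(-3)) + 9246) = 1/(40/(-11 + I*√3) + 9246) = 1/(9246 + 40/(-11 + I*√3))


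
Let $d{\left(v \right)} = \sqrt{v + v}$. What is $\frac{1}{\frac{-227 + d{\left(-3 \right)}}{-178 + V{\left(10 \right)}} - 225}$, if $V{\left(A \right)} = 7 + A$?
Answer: $- \frac{2897839}{647928005} + \frac{161 i \sqrt{6}}{1295856010} \approx -0.0044725 + 3.0433 \cdot 10^{-7} i$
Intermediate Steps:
$d{\left(v \right)} = \sqrt{2} \sqrt{v}$ ($d{\left(v \right)} = \sqrt{2 v} = \sqrt{2} \sqrt{v}$)
$\frac{1}{\frac{-227 + d{\left(-3 \right)}}{-178 + V{\left(10 \right)}} - 225} = \frac{1}{\frac{-227 + \sqrt{2} \sqrt{-3}}{-178 + \left(7 + 10\right)} - 225} = \frac{1}{\frac{-227 + \sqrt{2} i \sqrt{3}}{-178 + 17} - 225} = \frac{1}{\frac{-227 + i \sqrt{6}}{-161} - 225} = \frac{1}{\left(-227 + i \sqrt{6}\right) \left(- \frac{1}{161}\right) - 225} = \frac{1}{\left(\frac{227}{161} - \frac{i \sqrt{6}}{161}\right) - 225} = \frac{1}{- \frac{35998}{161} - \frac{i \sqrt{6}}{161}}$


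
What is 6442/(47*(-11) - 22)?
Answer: -6442/539 ≈ -11.952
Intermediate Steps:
6442/(47*(-11) - 22) = 6442/(-517 - 22) = 6442/(-539) = 6442*(-1/539) = -6442/539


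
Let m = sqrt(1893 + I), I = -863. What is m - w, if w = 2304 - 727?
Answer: -1577 + sqrt(1030) ≈ -1544.9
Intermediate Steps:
w = 1577
m = sqrt(1030) (m = sqrt(1893 - 863) = sqrt(1030) ≈ 32.094)
m - w = sqrt(1030) - 1*1577 = sqrt(1030) - 1577 = -1577 + sqrt(1030)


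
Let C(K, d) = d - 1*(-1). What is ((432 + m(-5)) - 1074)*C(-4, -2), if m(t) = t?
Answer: 647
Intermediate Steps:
C(K, d) = 1 + d (C(K, d) = d + 1 = 1 + d)
((432 + m(-5)) - 1074)*C(-4, -2) = ((432 - 5) - 1074)*(1 - 2) = (427 - 1074)*(-1) = -647*(-1) = 647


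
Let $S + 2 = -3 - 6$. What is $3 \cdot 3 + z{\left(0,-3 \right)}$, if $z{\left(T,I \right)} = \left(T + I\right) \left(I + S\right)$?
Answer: $51$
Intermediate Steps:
$S = -11$ ($S = -2 - 9 = -11$)
$z{\left(T,I \right)} = \left(-11 + I\right) \left(I + T\right)$ ($z{\left(T,I \right)} = \left(T + I\right) \left(I - 11\right) = \left(I + T\right) \left(-11 + I\right) = \left(-11 + I\right) \left(I + T\right)$)
$3 \cdot 3 + z{\left(0,-3 \right)} = 3 \cdot 3 - \left(-33 - \left(-3\right)^{2}\right) = 9 + \left(9 + 33 + 0 + 0\right) = 9 + 42 = 51$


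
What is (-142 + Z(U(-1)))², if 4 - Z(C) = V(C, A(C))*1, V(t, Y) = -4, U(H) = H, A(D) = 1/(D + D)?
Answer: 17956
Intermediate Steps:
A(D) = 1/(2*D)
Z(C) = 8 (Z(C) = 4 - (-4) = 4 - 1*(-4) = 4 + 4 = 8)
(-142 + Z(U(-1)))² = (-142 + 8)² = (-134)² = 17956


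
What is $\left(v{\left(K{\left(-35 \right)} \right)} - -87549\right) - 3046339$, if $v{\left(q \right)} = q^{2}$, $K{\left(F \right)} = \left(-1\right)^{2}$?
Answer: $-2958789$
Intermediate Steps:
$K{\left(F \right)} = 1$
$\left(v{\left(K{\left(-35 \right)} \right)} - -87549\right) - 3046339 = \left(1^{2} - -87549\right) - 3046339 = \left(1 + 87549\right) - 3046339 = 87550 - 3046339 = -2958789$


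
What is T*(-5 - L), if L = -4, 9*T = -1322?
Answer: 1322/9 ≈ 146.89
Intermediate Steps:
T = -1322/9 (T = (⅑)*(-1322) = -1322/9 ≈ -146.89)
T*(-5 - L) = -1322*(-5 - 1*(-4))/9 = -1322*(-5 + 4)/9 = -1322/9*(-1) = 1322/9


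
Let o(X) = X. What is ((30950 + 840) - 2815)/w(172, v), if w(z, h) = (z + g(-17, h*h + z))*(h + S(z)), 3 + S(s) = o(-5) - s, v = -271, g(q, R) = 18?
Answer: -305/902 ≈ -0.33814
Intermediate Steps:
S(s) = -8 - s (S(s) = -3 + (-5 - s) = -8 - s)
w(z, h) = (18 + z)*(-8 + h - z) (w(z, h) = (z + 18)*(h + (-8 - z)) = (18 + z)*(-8 + h - z))
((30950 + 840) - 2815)/w(172, v) = ((30950 + 840) - 2815)/(-144 - 1*172² - 26*172 + 18*(-271) - 271*172) = (31790 - 2815)/(-144 - 1*29584 - 4472 - 4878 - 46612) = 28975/(-144 - 29584 - 4472 - 4878 - 46612) = 28975/(-85690) = 28975*(-1/85690) = -305/902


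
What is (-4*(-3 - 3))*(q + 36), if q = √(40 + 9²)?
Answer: 1128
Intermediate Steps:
q = 11 (q = √(40 + 81) = √121 = 11)
(-4*(-3 - 3))*(q + 36) = (-4*(-3 - 3))*(11 + 36) = -4*(-6)*47 = 24*47 = 1128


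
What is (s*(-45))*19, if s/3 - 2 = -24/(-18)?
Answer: -8550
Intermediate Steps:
s = 10 (s = 6 + 3*(-24/(-18)) = 6 + 3*(-24*(-1/18)) = 6 + 3*(4/3) = 6 + 4 = 10)
(s*(-45))*19 = (10*(-45))*19 = -450*19 = -8550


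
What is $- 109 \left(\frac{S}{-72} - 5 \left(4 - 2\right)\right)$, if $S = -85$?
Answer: $\frac{69215}{72} \approx 961.32$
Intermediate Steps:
$- 109 \left(\frac{S}{-72} - 5 \left(4 - 2\right)\right) = - 109 \left(- \frac{85}{-72} - 5 \left(4 - 2\right)\right) = - 109 \left(\left(-85\right) \left(- \frac{1}{72}\right) - 5 \left(4 - 2\right)\right) = - 109 \left(\frac{85}{72} - 10\right) = \left(-109\right) \left(- \frac{635}{72}\right) = \frac{69215}{72}$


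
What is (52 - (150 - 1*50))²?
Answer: 2304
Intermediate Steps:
(52 - (150 - 1*50))² = (52 - (150 - 50))² = (52 - 1*100)² = (52 - 100)² = (-48)² = 2304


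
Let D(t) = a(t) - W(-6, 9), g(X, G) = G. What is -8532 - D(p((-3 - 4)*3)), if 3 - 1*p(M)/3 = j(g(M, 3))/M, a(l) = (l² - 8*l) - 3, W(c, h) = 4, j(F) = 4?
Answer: -418462/49 ≈ -8540.0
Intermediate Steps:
a(l) = -3 + l² - 8*l
p(M) = 9 - 12/M
D(t) = -7 + t² - 8*t (D(t) = (-3 + t² - 8*t) - 1*4 = (-3 + t² - 8*t) - 4 = -7 + t² - 8*t)
-8532 - D(p((-3 - 4)*3)) = -8532 - (-7 + (9 - 12*1/(3*(-3 - 4)))² - 8*(9 - 12*1/(3*(-3 - 4)))) = -8532 - (-7 + (9 - 12/((-7*3)))² - 8*(9 - 12/((-7*3)))) = -8532 - (-7 + (9 - 12/(-21))² - 8*(9 - 12/(-21))) = -8532 - (-7 + (9 - 12*(-1/21))² - 8*(9 - 12*(-1/21))) = -8532 - (-7 + (9 + 4/7)² - 8*(9 + 4/7)) = -8532 - (-7 + (67/7)² - 8*67/7) = -8532 - (-7 + 4489/49 - 536/7) = -8532 - 1*394/49 = -8532 - 394/49 = -418462/49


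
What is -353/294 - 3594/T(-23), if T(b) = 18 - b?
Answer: -1071109/12054 ≈ -88.859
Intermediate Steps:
-353/294 - 3594/T(-23) = -353/294 - 3594/(18 - 1*(-23)) = -353*1/294 - 3594/(18 + 23) = -353/294 - 3594/41 = -1071109/12054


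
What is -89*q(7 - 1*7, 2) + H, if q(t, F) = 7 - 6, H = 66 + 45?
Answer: 22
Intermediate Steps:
H = 111
q(t, F) = 1
-89*q(7 - 1*7, 2) + H = -89*1 + 111 = -89 + 111 = 22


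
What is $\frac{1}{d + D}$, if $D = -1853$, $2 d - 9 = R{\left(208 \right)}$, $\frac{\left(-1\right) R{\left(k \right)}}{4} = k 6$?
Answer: $- \frac{2}{8689} \approx -0.00023018$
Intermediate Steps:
$R{\left(k \right)} = - 24 k$ ($R{\left(k \right)} = - 4 k 6 = - 4 \cdot 6 k = - 24 k$)
$d = - \frac{4983}{2}$ ($d = \frac{9}{2} + \frac{\left(-24\right) 208}{2} = \frac{9}{2} + \frac{1}{2} \left(-4992\right) = \frac{9}{2} - 2496 = - \frac{4983}{2} \approx -2491.5$)
$\frac{1}{d + D} = \frac{1}{- \frac{4983}{2} - 1853} = \frac{1}{- \frac{8689}{2}} = - \frac{2}{8689}$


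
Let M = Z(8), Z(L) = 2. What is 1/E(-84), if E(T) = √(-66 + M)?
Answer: -I/8 ≈ -0.125*I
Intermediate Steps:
M = 2
E(T) = 8*I (E(T) = √(-66 + 2) = √(-64) = 8*I)
1/E(-84) = 1/(8*I) = -I/8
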